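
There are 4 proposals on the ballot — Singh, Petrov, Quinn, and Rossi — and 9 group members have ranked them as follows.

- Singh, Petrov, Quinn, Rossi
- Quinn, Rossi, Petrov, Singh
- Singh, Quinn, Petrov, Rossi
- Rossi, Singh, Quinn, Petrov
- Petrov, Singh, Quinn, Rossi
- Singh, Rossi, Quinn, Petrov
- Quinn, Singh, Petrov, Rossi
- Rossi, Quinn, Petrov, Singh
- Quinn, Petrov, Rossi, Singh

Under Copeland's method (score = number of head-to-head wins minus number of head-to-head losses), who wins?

Pairwise results:
  Singh vs Petrov: Singh wins 5–4.
  Singh vs Quinn: Singh wins 5–4.
  Singh vs Rossi: Singh wins 5–4.
  Petrov vs Quinn: Quinn wins 7–2.
  Petrov vs Rossi: Petrov wins 5–4.
  Quinn vs Rossi: Quinn wins 6–3.
Copeland scores (wins − losses):
  Singh: 3 − 0 = 3
  Petrov: 1 − 2 = -1
  Quinn: 2 − 1 = 1
  Rossi: 0 − 3 = -3
Singh has the best Copeland score.

Singh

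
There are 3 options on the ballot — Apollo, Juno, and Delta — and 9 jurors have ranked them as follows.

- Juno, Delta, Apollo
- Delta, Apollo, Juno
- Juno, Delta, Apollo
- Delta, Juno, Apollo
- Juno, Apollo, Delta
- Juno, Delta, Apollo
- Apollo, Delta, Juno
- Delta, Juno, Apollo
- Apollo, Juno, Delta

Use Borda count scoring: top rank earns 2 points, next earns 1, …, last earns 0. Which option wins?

Juno

Borda scores:
  Apollo: 0 + 1 + 0 + 0 + 1 + 0 + 2 + 0 + 2 = 6
  Juno: 2 + 0 + 2 + 1 + 2 + 2 + 0 + 1 + 1 = 11
  Delta: 1 + 2 + 1 + 2 + 0 + 1 + 1 + 2 + 0 = 10
Juno has the highest total.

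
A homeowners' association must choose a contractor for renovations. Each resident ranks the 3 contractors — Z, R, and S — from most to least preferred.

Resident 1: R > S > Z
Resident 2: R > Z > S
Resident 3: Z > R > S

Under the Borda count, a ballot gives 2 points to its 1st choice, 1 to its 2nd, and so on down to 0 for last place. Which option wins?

Borda scores:
  Z: 0 + 1 + 2 = 3
  R: 2 + 2 + 1 = 5
  S: 1 + 0 + 0 = 1
R has the highest total.

R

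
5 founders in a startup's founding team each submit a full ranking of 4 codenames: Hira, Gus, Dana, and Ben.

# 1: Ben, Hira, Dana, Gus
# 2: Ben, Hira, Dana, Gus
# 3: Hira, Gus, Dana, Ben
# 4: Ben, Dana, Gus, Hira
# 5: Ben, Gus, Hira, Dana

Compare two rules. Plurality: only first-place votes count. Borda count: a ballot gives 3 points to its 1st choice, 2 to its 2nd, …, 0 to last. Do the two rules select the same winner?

Yes

Plurality first-place counts: Hira 1, Gus 0, Dana 0, Ben 4 → Ben.
Borda totals: Hira 8, Gus 5, Dana 5, Ben 12 → Ben.
The two rules agree on Ben.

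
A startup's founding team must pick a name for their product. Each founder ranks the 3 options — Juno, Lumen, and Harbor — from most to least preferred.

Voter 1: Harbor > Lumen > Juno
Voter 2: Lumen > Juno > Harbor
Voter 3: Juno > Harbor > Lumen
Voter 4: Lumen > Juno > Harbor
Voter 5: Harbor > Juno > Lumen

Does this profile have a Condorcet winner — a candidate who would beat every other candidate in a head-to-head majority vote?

No

Head-to-head results (5 voters total):
Juno vs Lumen: Lumen wins 3–2.
Juno vs Harbor: Juno wins 3–2.
Lumen vs Harbor: Harbor wins 3–2.
No candidate beats all others: Juno beats Harbor beats Lumen beats Juno, a majority cycle.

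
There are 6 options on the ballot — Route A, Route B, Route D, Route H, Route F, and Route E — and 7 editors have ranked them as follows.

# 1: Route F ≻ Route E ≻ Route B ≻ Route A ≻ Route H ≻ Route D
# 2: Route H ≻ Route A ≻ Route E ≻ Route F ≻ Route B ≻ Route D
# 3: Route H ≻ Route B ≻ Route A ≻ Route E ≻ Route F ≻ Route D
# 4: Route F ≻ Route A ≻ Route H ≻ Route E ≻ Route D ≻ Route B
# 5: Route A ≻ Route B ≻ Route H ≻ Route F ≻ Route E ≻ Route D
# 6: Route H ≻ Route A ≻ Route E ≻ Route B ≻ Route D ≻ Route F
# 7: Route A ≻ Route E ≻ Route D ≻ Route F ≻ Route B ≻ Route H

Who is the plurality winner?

Route H

First-place vote totals:
  Route A: 2
  Route B: 0
  Route D: 0
  Route H: 3
  Route F: 2
  Route E: 0
Route H has the most first-place votes.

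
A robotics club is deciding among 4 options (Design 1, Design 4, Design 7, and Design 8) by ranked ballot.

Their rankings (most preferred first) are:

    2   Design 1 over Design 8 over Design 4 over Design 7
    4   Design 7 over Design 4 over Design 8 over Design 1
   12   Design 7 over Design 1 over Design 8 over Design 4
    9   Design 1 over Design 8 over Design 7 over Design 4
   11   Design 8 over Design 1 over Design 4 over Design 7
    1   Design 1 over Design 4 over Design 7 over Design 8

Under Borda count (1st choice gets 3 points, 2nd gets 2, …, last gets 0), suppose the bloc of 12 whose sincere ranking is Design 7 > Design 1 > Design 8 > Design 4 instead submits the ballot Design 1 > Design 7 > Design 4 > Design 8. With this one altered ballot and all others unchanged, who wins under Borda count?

Design 1

Borda totals with the altered ballot: Design 1 94, Design 4 35, Design 7 46, Design 8 59.
The winner is unchanged: still Design 1.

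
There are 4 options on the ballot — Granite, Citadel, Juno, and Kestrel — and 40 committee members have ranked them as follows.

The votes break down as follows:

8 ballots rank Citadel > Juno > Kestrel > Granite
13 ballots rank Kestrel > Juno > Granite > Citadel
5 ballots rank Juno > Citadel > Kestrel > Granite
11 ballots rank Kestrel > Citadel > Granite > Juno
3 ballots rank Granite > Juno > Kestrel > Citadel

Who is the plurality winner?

Kestrel

First-place vote totals:
  Granite: 3
  Citadel: 8
  Juno: 5
  Kestrel: 24
Kestrel has the most first-place votes.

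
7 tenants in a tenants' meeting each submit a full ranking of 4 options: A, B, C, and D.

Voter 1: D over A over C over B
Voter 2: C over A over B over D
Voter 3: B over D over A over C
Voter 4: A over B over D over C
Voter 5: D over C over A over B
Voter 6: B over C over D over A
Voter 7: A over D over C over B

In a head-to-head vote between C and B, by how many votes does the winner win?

Ballots ranking C above B: 4.
Ballots ranking B above C: 3.
C wins 4–3, a margin of 1.

1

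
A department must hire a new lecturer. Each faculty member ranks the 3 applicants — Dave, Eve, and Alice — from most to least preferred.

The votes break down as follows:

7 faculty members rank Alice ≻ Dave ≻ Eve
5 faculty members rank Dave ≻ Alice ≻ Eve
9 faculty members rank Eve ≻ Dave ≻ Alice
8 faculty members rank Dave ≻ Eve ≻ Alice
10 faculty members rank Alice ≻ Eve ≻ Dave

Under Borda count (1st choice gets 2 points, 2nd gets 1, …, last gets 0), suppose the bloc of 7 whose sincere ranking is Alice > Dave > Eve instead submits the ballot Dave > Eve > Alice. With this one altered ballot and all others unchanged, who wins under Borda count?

Dave

Borda totals with the altered ballot: Dave 49, Eve 43, Alice 25.
The winner is unchanged: still Dave.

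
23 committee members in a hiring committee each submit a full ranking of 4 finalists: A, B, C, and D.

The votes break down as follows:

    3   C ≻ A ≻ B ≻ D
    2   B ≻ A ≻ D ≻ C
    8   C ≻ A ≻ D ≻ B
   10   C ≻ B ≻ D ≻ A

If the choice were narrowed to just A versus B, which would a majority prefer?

B

Ballots ranking A above B: 3+8 = 11.
Ballots ranking B above A: 2+10 = 12.
B wins the head-to-head, 12–11.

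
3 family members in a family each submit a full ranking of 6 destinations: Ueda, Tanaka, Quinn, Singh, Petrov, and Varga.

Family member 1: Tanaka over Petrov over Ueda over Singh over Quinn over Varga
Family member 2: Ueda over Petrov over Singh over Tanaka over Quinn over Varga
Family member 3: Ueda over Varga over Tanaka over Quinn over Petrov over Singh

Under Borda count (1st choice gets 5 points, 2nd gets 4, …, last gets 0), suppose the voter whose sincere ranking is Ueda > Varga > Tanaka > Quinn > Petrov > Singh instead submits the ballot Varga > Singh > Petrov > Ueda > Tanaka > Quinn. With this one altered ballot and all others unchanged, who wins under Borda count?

Borda totals with the altered ballot: Ueda 10, Tanaka 8, Quinn 2, Singh 9, Petrov 11, Varga 5.
The switch changes the winner from Ueda to Petrov.

Petrov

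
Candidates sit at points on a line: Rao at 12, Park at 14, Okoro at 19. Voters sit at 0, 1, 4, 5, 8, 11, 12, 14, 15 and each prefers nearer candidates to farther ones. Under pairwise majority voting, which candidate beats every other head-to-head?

With single-peaked preferences on a line, the Condorcet winner is the candidate closest to the median voter.
The median voter (position 8) is closest to Rao at 12.
Check: Rao vs Okoro — voters closer to Rao: 9 of 9.

Rao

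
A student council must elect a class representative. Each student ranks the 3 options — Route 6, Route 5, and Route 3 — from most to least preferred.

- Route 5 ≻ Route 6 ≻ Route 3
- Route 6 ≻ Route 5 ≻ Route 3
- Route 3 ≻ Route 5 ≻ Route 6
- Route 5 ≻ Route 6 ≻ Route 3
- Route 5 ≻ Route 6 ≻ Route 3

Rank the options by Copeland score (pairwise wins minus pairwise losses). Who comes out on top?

Pairwise results:
  Route 6 vs Route 5: Route 5 wins 4–1.
  Route 6 vs Route 3: Route 6 wins 4–1.
  Route 5 vs Route 3: Route 5 wins 4–1.
Copeland scores (wins − losses):
  Route 6: 1 − 1 = 0
  Route 5: 2 − 0 = 2
  Route 3: 0 − 2 = -2
Route 5 has the best Copeland score.

Route 5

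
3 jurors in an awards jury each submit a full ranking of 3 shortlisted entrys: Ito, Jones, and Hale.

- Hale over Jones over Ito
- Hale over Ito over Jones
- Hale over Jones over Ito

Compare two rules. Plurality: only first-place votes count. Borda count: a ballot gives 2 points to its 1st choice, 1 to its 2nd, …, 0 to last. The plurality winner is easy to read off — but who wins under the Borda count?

Hale

Plurality first-place counts: Ito 0, Jones 0, Hale 3 → Hale.
Borda totals: Ito 1, Jones 2, Hale 6 → Hale.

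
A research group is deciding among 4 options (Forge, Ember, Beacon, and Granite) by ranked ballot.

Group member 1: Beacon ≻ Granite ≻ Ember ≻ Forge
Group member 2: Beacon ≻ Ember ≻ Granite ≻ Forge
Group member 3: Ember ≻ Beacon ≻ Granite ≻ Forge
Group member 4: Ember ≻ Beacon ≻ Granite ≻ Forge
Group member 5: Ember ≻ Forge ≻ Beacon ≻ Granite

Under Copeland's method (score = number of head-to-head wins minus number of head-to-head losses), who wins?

Pairwise results:
  Forge vs Ember: Ember wins 5–0.
  Forge vs Beacon: Beacon wins 4–1.
  Forge vs Granite: Granite wins 4–1.
  Ember vs Beacon: Ember wins 3–2.
  Ember vs Granite: Ember wins 4–1.
  Beacon vs Granite: Beacon wins 5–0.
Copeland scores (wins − losses):
  Forge: 0 − 3 = -3
  Ember: 3 − 0 = 3
  Beacon: 2 − 1 = 1
  Granite: 1 − 2 = -1
Ember has the best Copeland score.

Ember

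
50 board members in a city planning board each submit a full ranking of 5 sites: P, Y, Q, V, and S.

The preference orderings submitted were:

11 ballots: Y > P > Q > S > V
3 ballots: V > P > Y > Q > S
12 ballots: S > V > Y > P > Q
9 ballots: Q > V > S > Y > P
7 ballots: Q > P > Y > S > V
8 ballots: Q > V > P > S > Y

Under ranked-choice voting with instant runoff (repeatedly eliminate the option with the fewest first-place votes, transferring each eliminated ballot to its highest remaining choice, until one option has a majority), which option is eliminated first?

P

Round 1: Q 24, S 12, Y 11, V 3, P 0. P has the fewest and is eliminated.
Round 2: Q 24, S 12, Y 11, V 3. V has the fewest and is eliminated.
Round 3: Q 24, Y 14, S 12. S has the fewest and is eliminated.
Round 4: Y 26, Q 24. Y has a majority.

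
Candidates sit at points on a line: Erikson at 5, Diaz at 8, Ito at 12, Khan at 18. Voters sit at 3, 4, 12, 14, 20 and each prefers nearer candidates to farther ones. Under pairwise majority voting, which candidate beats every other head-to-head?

Ito

With single-peaked preferences on a line, the Condorcet winner is the candidate closest to the median voter.
The median voter (position 12) is closest to Ito at 12.
Check: Ito vs Diaz — voters closer to Ito: 3 of 5.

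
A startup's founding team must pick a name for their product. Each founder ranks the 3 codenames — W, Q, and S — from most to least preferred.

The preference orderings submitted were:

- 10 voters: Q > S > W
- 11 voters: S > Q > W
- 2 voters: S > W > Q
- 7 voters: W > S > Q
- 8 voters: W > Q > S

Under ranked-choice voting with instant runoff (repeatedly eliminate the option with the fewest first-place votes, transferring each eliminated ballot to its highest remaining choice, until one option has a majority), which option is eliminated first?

Round 1: W 15, S 13, Q 10. Q has the fewest and is eliminated.
Round 2: S 23, W 15. S has a majority.

Q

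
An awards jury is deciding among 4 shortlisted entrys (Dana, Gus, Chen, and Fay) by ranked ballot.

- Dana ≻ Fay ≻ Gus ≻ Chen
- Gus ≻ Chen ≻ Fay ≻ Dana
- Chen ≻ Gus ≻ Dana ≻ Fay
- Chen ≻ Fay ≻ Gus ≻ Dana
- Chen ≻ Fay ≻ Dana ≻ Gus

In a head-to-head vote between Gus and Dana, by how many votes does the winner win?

1

Ballots ranking Gus above Dana: 3.
Ballots ranking Dana above Gus: 2.
Gus wins 3–2, a margin of 1.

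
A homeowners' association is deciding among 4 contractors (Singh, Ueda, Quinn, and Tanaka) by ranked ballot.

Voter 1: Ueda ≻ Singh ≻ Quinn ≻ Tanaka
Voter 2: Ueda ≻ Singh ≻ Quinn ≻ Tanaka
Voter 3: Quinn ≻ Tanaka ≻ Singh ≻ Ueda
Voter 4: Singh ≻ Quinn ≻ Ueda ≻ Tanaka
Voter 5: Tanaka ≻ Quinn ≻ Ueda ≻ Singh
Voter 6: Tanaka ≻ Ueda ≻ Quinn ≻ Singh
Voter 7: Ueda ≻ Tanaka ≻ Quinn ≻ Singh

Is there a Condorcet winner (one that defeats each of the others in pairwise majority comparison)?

Head-to-head results (7 voters total):
Singh vs Ueda: Ueda wins 5–2.
Singh vs Quinn: Quinn wins 4–3.
Singh vs Tanaka: Tanaka wins 4–3.
Ueda vs Quinn: Ueda wins 4–3.
Ueda vs Tanaka: Ueda wins 4–3.
Quinn vs Tanaka: Quinn wins 4–3.
Ueda beats each rival — Singh (5–2), Quinn (4–3), Tanaka (4–3) — so Ueda is the Condorcet winner.

Yes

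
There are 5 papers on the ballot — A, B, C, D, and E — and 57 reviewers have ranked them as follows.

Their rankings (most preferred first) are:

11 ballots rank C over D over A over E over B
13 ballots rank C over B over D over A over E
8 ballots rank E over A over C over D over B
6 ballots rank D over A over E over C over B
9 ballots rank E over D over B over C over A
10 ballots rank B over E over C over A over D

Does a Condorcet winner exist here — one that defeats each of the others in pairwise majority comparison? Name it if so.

Head-to-head results (57 voters total):
A vs B: B wins 32–25.
A vs C: C wins 43–14.
A vs D: D wins 39–18.
A vs E: A wins 30–27.
B vs C: C wins 38–19.
B vs D: D wins 34–23.
B vs E: E wins 34–23.
C vs D: C wins 42–15.
C vs E: E wins 33–24.
D vs E: D wins 30–27.
No candidate beats all others: A beats E beats B beats A, a majority cycle.

None — there is no Condorcet winner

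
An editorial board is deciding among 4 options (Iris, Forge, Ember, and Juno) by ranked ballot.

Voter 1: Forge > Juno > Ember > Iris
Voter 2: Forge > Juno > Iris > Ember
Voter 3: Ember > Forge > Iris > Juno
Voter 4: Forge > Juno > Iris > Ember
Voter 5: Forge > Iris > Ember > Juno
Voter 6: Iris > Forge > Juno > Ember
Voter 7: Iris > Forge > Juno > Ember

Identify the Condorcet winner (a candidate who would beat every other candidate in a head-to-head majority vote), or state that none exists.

Forge

Head-to-head results (7 voters total):
Iris vs Forge: Forge wins 5–2.
Iris vs Ember: Iris wins 5–2.
Iris vs Juno: Iris wins 4–3.
Forge vs Ember: Forge wins 6–1.
Forge vs Juno: Forge wins 7–0.
Ember vs Juno: Juno wins 5–2.
Forge beats each rival — Iris (5–2), Ember (6–1), Juno (7–0) — so Forge is the Condorcet winner.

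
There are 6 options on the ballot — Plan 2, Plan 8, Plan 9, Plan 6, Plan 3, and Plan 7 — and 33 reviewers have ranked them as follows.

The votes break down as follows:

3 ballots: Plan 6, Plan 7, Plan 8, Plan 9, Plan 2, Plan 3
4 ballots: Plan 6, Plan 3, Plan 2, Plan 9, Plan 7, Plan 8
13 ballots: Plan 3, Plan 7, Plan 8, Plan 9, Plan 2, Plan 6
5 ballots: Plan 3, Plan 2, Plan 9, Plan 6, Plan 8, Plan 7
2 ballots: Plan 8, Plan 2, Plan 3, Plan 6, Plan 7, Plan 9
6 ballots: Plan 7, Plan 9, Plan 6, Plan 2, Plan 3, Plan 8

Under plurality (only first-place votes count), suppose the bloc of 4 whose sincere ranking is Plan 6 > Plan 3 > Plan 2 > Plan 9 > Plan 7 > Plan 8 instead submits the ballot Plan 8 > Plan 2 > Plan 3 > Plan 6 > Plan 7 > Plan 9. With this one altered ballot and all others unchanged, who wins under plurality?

First-place totals with the altered ballot: Plan 2 0, Plan 8 6, Plan 9 0, Plan 6 3, Plan 3 18, Plan 7 6.
The winner is unchanged: still Plan 3.

Plan 3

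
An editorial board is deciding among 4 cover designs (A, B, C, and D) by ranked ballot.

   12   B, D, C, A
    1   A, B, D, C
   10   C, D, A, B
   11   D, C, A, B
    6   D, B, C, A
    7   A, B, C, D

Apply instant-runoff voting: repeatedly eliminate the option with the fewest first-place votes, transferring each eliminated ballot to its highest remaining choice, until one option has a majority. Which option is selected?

Round 1: D 17, B 12, C 10, A 8. A has the fewest and is eliminated.
Round 2: B 20, D 17, C 10. C has the fewest and is eliminated.
Round 3: D 27, B 20. D has a majority.

D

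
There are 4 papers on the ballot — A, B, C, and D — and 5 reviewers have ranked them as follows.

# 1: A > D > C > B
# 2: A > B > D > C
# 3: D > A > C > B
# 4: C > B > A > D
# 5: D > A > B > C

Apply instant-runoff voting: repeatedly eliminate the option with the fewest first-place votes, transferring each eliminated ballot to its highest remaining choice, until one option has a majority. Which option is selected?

A

Round 1: A 2, D 2, C 1, B 0. B has the fewest and is eliminated.
Round 2: A 2, D 2, C 1. C has the fewest and is eliminated.
Round 3: A 3, D 2. A has a majority.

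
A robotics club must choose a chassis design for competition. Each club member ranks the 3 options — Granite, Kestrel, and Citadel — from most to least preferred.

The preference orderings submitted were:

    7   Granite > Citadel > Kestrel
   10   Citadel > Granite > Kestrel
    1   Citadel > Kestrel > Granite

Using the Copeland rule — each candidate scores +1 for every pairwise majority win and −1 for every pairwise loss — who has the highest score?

Citadel

Pairwise results:
  Granite vs Kestrel: Granite wins 17–1.
  Granite vs Citadel: Citadel wins 11–7.
  Kestrel vs Citadel: Citadel wins 18–0.
Copeland scores (wins − losses):
  Granite: 1 − 1 = 0
  Kestrel: 0 − 2 = -2
  Citadel: 2 − 0 = 2
Citadel has the best Copeland score.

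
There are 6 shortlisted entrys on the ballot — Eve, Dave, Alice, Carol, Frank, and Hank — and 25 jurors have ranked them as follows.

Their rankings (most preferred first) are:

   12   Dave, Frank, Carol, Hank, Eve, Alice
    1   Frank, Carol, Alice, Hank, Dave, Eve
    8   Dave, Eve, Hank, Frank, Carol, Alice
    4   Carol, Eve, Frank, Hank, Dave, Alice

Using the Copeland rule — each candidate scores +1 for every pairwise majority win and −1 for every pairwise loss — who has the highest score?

Dave

Pairwise results:
  Eve vs Dave: Dave wins 21–4.
  Eve vs Alice: Eve wins 24–1.
  Eve vs Carol: Carol wins 17–8.
  Eve vs Frank: Frank wins 13–12.
  Eve vs Hank: Hank wins 13–12.
  Dave vs Alice: Dave wins 24–1.
  Dave vs Carol: Dave wins 20–5.
  Dave vs Frank: Dave wins 20–5.
  Dave vs Hank: Dave wins 20–5.
  Alice vs Carol: Carol wins 25–0.
  Alice vs Frank: Frank wins 25–0.
  Alice vs Hank: Hank wins 24–1.
  Carol vs Frank: Frank wins 21–4.
  Carol vs Hank: Carol wins 17–8.
  Frank vs Hank: Frank wins 17–8.
Copeland scores (wins − losses):
  Eve: 1 − 4 = -3
  Dave: 5 − 0 = 5
  Alice: 0 − 5 = -5
  Carol: 3 − 2 = 1
  Frank: 4 − 1 = 3
  Hank: 2 − 3 = -1
Dave has the best Copeland score.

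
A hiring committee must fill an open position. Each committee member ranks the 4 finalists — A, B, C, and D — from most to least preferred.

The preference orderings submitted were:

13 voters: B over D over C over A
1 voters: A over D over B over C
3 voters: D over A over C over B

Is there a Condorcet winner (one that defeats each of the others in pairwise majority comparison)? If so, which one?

B

Head-to-head results (17 voters total):
A vs B: B wins 13–4.
A vs C: C wins 13–4.
A vs D: D wins 16–1.
B vs C: B wins 14–3.
B vs D: B wins 13–4.
C vs D: D wins 17–0.
B beats each rival — A (13–4), C (14–3), D (13–4) — so B is the Condorcet winner.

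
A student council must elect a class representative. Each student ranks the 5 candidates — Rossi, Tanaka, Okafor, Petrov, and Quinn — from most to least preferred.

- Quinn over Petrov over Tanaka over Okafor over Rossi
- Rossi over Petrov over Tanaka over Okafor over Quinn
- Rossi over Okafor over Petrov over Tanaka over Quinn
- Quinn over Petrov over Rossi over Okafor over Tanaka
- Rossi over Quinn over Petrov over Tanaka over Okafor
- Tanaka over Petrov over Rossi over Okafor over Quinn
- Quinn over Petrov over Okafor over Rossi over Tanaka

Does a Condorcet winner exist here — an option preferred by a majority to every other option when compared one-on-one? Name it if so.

None — there is no Condorcet winner

Head-to-head results (7 voters total):
Rossi vs Tanaka: Rossi wins 5–2.
Rossi vs Okafor: Rossi wins 5–2.
Rossi vs Petrov: Petrov wins 4–3.
Rossi vs Quinn: Rossi wins 4–3.
Tanaka vs Okafor: Tanaka wins 4–3.
Tanaka vs Petrov: Petrov wins 6–1.
Tanaka vs Quinn: Quinn wins 4–3.
Okafor vs Petrov: Petrov wins 6–1.
Okafor vs Quinn: Quinn wins 4–3.
Petrov vs Quinn: Quinn wins 4–3.
No candidate beats all others: Rossi beats Quinn beats Petrov beats Rossi, a majority cycle.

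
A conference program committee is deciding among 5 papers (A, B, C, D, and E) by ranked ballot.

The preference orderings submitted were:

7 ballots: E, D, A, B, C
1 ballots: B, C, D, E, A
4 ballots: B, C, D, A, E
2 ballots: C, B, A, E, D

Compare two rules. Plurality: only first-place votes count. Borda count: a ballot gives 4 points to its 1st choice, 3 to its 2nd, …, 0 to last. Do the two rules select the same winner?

No

Plurality first-place counts: A 0, B 5, C 2, D 0, E 7 → E.
Borda totals: A 22, B 33, C 23, D 31, E 31 → B.
The two rules disagree: plurality picks E, Borda picks B.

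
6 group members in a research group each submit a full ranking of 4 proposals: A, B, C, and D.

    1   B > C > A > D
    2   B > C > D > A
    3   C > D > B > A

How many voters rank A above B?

Ballots ranking A above B: 0.
Ballots ranking B above A: 1+2+3 = 6.
So 0 of 6 voters prefer A to B.

0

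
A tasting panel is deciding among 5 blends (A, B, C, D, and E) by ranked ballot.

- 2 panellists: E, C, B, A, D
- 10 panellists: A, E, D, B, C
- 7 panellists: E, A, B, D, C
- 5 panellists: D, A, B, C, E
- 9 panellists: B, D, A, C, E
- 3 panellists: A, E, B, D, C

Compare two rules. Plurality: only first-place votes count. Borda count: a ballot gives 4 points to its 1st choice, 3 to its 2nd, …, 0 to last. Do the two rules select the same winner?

Plurality first-place counts: A 13, B 9, C 0, D 5, E 9 → A.
Borda totals: A 108, B 80, C 20, D 77, E 75 → A.
The two rules agree on A.

Yes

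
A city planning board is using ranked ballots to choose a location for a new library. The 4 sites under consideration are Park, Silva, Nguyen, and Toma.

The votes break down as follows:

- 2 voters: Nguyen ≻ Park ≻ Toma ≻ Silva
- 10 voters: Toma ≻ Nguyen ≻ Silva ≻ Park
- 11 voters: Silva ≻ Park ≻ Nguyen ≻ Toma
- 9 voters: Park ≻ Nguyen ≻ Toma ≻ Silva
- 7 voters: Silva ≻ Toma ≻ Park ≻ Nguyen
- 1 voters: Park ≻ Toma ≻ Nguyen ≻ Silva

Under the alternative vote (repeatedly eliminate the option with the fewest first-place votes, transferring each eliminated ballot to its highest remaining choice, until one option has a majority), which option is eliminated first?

Nguyen

Round 1: Silva 18, Park 10, Toma 10, Nguyen 2. Nguyen has the fewest and is eliminated.
Round 2: Silva 18, Park 12, Toma 10. Toma has the fewest and is eliminated.
Round 3: Silva 28, Park 12. Silva has a majority.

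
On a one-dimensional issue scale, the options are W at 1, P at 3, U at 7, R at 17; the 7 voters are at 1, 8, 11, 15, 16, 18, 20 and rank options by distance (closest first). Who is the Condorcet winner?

With single-peaked preferences on a line, the Condorcet winner is the candidate closest to the median voter.
The median voter (position 15) is closest to R at 17.
Check: R vs U — voters closer to R: 4 of 7.

R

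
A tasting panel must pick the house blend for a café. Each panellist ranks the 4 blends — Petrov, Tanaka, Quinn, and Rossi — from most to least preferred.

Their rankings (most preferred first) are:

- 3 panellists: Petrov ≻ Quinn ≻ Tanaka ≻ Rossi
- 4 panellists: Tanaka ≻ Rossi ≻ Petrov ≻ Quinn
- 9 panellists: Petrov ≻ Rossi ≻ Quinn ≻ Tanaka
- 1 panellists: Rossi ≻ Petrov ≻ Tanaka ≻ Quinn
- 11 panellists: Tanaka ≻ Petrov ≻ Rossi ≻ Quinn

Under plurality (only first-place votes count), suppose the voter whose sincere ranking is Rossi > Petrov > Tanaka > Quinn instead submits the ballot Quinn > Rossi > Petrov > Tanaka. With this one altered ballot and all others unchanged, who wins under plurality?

First-place totals with the altered ballot: Petrov 12, Tanaka 15, Quinn 1, Rossi 0.
The winner is unchanged: still Tanaka.

Tanaka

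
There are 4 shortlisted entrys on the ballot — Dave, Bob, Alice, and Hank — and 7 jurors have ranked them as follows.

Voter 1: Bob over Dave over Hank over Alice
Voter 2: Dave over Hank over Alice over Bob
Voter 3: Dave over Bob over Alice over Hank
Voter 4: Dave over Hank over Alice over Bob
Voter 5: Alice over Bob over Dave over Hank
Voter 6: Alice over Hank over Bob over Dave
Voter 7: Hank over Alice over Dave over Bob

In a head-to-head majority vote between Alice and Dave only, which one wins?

Dave

Ballots ranking Alice above Dave: 3.
Ballots ranking Dave above Alice: 4.
Dave wins the head-to-head, 4–3.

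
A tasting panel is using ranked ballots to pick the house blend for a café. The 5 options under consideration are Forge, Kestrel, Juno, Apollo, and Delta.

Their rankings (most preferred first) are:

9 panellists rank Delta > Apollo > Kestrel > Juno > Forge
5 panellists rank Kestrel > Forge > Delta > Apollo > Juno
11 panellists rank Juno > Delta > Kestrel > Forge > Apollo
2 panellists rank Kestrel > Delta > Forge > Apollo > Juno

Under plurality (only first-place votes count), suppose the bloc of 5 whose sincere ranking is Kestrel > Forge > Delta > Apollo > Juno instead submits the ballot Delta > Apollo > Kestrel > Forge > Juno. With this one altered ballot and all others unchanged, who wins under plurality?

First-place totals with the altered ballot: Forge 0, Kestrel 2, Juno 11, Apollo 0, Delta 14.
The switch changes the winner from Juno to Delta.

Delta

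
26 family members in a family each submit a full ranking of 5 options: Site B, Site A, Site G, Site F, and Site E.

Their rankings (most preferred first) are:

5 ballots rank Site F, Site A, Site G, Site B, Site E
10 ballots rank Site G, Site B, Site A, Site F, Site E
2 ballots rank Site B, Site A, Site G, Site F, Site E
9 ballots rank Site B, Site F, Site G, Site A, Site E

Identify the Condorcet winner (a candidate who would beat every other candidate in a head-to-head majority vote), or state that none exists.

Head-to-head results (26 voters total):
Site B vs Site A: Site B wins 21–5.
Site B vs Site G: Site G wins 15–11.
Site B vs Site F: Site B wins 21–5.
Site B vs Site E: Site B wins 26–0.
Site A vs Site G: Site G wins 19–7.
Site A vs Site F: Site F wins 14–12.
Site A vs Site E: Site A wins 26–0.
Site G vs Site F: Site F wins 14–12.
Site G vs Site E: Site G wins 26–0.
Site F vs Site E: Site F wins 26–0.
No candidate beats all others: Site B beats Site F beats Site G beats Site B, a majority cycle.

There is no Condorcet winner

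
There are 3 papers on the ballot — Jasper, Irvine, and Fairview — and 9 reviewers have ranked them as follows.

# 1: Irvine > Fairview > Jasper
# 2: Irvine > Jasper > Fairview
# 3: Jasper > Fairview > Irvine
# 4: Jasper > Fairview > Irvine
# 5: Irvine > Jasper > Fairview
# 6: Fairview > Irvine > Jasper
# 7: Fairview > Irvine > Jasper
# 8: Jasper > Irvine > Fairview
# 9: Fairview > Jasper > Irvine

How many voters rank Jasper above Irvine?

4

Ballots ranking Jasper above Irvine: 4.
Ballots ranking Irvine above Jasper: 5.
So 4 of 9 voters prefer Jasper to Irvine.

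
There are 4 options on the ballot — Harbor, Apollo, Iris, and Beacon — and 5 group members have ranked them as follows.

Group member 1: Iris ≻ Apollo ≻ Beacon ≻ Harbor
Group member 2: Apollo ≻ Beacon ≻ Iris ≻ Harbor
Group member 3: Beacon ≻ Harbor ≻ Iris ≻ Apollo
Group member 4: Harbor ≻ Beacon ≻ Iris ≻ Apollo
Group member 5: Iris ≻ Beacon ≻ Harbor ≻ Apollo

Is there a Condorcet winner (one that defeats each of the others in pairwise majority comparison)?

Yes

Head-to-head results (5 voters total):
Harbor vs Apollo: Harbor wins 3–2.
Harbor vs Iris: Iris wins 3–2.
Harbor vs Beacon: Beacon wins 4–1.
Apollo vs Iris: Iris wins 4–1.
Apollo vs Beacon: Beacon wins 3–2.
Iris vs Beacon: Beacon wins 3–2.
Beacon beats each rival — Harbor (4–1), Apollo (3–2), Iris (3–2) — so Beacon is the Condorcet winner.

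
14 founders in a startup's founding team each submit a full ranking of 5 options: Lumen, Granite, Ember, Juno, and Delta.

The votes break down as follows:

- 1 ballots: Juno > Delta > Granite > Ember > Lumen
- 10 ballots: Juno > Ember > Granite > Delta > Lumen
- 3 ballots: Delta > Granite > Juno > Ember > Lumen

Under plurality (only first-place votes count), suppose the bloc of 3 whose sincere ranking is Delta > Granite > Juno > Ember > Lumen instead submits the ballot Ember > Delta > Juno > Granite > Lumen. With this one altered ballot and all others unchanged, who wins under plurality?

Juno

First-place totals with the altered ballot: Lumen 0, Granite 0, Ember 3, Juno 11, Delta 0.
The winner is unchanged: still Juno.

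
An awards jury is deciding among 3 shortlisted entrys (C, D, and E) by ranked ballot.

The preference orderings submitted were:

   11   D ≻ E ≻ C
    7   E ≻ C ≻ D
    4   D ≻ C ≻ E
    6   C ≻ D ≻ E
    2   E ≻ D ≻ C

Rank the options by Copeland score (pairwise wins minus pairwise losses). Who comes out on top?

D

Pairwise results:
  C vs D: D wins 17–13.
  C vs E: E wins 20–10.
  D vs E: D wins 21–9.
Copeland scores (wins − losses):
  C: 0 − 2 = -2
  D: 2 − 0 = 2
  E: 1 − 1 = 0
D has the best Copeland score.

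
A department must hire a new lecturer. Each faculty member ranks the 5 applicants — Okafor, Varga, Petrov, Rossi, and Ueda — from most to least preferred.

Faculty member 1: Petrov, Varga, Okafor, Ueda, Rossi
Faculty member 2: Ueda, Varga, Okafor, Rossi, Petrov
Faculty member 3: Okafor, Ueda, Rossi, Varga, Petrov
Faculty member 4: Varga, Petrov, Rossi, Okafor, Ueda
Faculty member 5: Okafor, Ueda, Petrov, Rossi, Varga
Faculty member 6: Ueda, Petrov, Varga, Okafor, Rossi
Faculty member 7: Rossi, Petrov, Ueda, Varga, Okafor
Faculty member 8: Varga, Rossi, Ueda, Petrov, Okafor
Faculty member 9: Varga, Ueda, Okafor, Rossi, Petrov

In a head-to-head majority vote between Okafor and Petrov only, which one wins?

Petrov

Ballots ranking Okafor above Petrov: 4.
Ballots ranking Petrov above Okafor: 5.
Petrov wins the head-to-head, 5–4.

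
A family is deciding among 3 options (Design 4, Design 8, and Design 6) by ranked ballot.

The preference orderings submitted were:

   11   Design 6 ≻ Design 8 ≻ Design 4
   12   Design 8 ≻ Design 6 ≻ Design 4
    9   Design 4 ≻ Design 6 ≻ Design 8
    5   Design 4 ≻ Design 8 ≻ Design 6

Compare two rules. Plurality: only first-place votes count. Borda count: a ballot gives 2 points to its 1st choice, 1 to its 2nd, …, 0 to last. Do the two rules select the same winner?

Plurality first-place counts: Design 4 14, Design 8 12, Design 6 11 → Design 4.
Borda totals: Design 4 28, Design 8 40, Design 6 43 → Design 6.
The two rules disagree: plurality picks Design 4, Borda picks Design 6.

No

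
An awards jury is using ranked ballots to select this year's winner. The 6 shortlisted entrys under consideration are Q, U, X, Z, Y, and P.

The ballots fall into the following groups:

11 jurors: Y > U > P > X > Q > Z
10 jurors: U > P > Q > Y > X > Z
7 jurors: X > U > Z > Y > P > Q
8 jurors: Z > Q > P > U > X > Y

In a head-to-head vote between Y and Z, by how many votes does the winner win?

6

Ballots ranking Y above Z: 11+10 = 21.
Ballots ranking Z above Y: 7+8 = 15.
Y wins 21–15, a margin of 6.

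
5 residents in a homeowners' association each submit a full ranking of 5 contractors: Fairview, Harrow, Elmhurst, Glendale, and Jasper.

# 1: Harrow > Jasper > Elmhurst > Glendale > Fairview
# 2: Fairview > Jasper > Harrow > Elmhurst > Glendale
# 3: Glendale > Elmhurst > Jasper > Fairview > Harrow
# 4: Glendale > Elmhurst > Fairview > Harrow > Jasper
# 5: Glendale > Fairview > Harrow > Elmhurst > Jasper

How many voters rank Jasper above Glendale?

Ballots ranking Jasper above Glendale: 2.
Ballots ranking Glendale above Jasper: 3.
So 2 of 5 voters prefer Jasper to Glendale.

2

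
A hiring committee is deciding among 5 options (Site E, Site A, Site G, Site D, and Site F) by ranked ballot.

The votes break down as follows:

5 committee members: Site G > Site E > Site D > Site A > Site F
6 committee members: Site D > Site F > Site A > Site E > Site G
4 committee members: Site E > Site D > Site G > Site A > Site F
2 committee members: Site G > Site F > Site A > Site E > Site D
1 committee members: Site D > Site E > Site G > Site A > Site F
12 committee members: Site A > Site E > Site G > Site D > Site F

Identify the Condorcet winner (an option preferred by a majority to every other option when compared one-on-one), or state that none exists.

Head-to-head results (30 voters total):
Site E vs Site A: Site A wins 20–10.
Site E vs Site G: Site E wins 23–7.
Site E vs Site D: Site E wins 23–7.
Site E vs Site F: Site E wins 22–8.
Site A vs Site G: Site A wins 18–12.
Site A vs Site D: Site D wins 16–14.
Site A vs Site F: Site A wins 22–8.
Site G vs Site D: Site G wins 19–11.
Site G vs Site F: Site G wins 24–6.
Site D vs Site F: Site D wins 28–2.
No candidate beats all others: Site E beats Site D beats Site A beats Site E, a majority cycle.

No Condorcet winner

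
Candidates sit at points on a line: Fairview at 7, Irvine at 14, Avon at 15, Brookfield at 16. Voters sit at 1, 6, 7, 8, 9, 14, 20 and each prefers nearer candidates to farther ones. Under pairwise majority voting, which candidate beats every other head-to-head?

With single-peaked preferences on a line, the Condorcet winner is the candidate closest to the median voter.
The median voter (position 8) is closest to Fairview at 7.
Check: Fairview vs Irvine — voters closer to Fairview: 5 of 7.

Fairview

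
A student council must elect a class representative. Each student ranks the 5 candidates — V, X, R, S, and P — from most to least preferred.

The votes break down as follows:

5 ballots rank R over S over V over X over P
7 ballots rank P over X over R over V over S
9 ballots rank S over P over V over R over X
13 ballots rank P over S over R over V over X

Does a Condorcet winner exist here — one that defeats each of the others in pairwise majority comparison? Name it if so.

Head-to-head results (34 voters total):
V vs X: V wins 27–7.
V vs R: R wins 25–9.
V vs S: S wins 27–7.
V vs P: P wins 29–5.
X vs R: R wins 27–7.
X vs S: S wins 27–7.
X vs P: P wins 29–5.
R vs S: S wins 22–12.
R vs P: P wins 29–5.
S vs P: P wins 20–14.
P beats each rival — V (29–5), X (29–5), R (29–5), S (20–14) — so P is the Condorcet winner.

P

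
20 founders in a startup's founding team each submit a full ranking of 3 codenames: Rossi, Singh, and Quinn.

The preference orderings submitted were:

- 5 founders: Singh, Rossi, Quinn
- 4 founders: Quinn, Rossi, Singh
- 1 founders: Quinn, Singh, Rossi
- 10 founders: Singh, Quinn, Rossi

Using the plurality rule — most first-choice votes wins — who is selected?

First-place vote totals:
  Rossi: 0
  Singh: 15
  Quinn: 5
Singh has the most first-place votes.

Singh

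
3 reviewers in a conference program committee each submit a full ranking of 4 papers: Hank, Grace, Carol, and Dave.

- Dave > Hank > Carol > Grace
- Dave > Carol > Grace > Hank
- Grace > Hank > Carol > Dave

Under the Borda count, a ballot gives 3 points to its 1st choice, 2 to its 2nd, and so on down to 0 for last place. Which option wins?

Borda scores:
  Hank: 2 + 0 + 2 = 4
  Grace: 0 + 1 + 3 = 4
  Carol: 1 + 2 + 1 = 4
  Dave: 3 + 3 + 0 = 6
Dave has the highest total.

Dave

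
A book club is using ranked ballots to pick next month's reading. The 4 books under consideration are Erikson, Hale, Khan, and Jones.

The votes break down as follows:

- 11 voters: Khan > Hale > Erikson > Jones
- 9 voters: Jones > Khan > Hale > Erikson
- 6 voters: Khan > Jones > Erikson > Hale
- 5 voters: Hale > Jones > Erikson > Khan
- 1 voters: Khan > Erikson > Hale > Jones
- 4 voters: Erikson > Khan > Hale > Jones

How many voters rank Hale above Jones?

Ballots ranking Hale above Jones: 11+5+1+4 = 21.
Ballots ranking Jones above Hale: 9+6 = 15.
So 21 of 36 voters prefer Hale to Jones.

21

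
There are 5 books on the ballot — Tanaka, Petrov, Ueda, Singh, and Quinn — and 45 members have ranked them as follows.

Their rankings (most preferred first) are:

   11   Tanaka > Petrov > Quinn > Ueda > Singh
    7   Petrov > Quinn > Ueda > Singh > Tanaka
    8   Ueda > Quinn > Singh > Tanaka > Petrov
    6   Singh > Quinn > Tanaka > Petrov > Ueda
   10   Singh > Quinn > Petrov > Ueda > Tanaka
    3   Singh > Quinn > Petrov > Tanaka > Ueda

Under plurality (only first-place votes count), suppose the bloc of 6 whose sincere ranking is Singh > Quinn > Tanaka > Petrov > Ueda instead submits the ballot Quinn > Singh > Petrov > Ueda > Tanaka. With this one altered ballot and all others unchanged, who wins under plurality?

Singh

First-place totals with the altered ballot: Tanaka 11, Petrov 7, Ueda 8, Singh 13, Quinn 6.
The winner is unchanged: still Singh.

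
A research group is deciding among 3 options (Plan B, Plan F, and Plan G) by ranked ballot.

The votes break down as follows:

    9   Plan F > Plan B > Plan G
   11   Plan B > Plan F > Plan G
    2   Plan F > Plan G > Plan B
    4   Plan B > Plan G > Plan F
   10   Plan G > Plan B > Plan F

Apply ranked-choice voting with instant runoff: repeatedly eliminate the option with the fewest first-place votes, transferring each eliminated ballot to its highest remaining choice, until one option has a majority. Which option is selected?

Plan B

Round 1: Plan B 15, Plan F 11, Plan G 10. Plan G has the fewest and is eliminated.
Round 2: Plan B 25, Plan F 11. Plan B has a majority.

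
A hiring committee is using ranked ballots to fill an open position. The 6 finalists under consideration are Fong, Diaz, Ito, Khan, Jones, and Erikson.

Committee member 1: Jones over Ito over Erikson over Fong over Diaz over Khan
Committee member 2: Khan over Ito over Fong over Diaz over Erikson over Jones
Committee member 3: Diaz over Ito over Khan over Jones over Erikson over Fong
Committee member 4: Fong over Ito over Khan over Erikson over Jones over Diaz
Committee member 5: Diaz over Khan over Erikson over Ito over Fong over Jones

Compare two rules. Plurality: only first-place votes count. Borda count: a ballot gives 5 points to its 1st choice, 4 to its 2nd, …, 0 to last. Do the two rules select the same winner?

No

Plurality first-place counts: Fong 1, Diaz 2, Ito 0, Khan 1, Jones 1, Erikson 0 → Diaz.
Borda totals: Fong 11, Diaz 13, Ito 18, Khan 15, Jones 8, Erikson 10 → Ito.
The two rules disagree: plurality picks Diaz, Borda picks Ito.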